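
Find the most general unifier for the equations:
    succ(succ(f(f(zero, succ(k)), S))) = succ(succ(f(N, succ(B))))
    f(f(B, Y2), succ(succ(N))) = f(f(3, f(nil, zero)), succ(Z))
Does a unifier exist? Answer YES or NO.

YES

Decompose succ/1: succ(f(f(zero, succ(k)), S)) = succ(f(N, succ(B))).
Decompose succ/1: f(f(zero, succ(k)), S) = f(N, succ(B)).
Decompose f/2: f(zero, succ(k)) = N,  S = succ(B).
Bind N := f(zero, succ(k)); substituting into the one remaining equation that mentions N gives: f(f(B, Y2), succ(succ(f(zero, succ(k))))) = f(f(3, f(nil, zero)), succ(Z)).
Bind S := succ(B); no other remaining equation mentions S.
Decompose f/2: f(B, Y2) = f(3, f(nil, zero)),  succ(succ(f(zero, succ(k)))) = succ(Z).
Decompose f/2: B = 3,  Y2 = f(nil, zero).
Bind B := 3; no other remaining equation mentions B. Substituting into the earlier binding gives S := succ(3).
Bind Y2 := f(nil, zero); no other remaining equation mentions Y2.
Decompose succ/1: succ(f(zero, succ(k))) = Z.
Bind Z := succ(f(zero, succ(k))).
No equations remain and no clash or occurs-check failure arose, so a unifier exists.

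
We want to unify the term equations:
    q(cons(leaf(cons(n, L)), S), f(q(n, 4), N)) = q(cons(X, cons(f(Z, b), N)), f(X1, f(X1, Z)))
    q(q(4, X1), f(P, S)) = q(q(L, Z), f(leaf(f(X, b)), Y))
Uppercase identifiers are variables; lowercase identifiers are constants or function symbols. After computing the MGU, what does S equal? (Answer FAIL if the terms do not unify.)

Decompose q/2: cons(leaf(cons(n, L)), S) = cons(X, cons(f(Z, b), N)),  f(q(n, 4), N) = f(X1, f(X1, Z)).
Decompose cons/2: leaf(cons(n, L)) = X,  S = cons(f(Z, b), N).
Bind X := leaf(cons(n, L)); substituting into the one remaining equation that mentions X gives: q(q(4, X1), f(P, S)) = q(q(L, Z), f(leaf(f(leaf(cons(n, L)), b)), Y)).
Bind S := cons(f(Z, b), N); substituting into the one remaining equation that mentions S gives: q(q(4, X1), f(P, cons(f(Z, b), N))) = q(q(L, Z), f(leaf(f(leaf(cons(n, L)), b)), Y)).
Decompose f/2: q(n, 4) = X1,  N = f(X1, Z).
Bind X1 := q(n, 4); substituting into the remaining equations gives: N = f(q(n, 4), Z),  q(q(4, q(n, 4)), f(P, cons(f(Z, b), N))) = q(q(L, Z), f(leaf(f(leaf(cons(n, L)), b)), Y)).
Bind N := f(q(n, 4), Z); substituting into the remaining equation gives: q(q(4, q(n, 4)), f(P, cons(f(Z, b), f(q(n, 4), Z)))) = q(q(L, Z), f(leaf(f(leaf(cons(n, L)), b)), Y)). Substituting into the earlier binding gives S := cons(f(Z, b), f(q(n, 4), Z)).
Decompose q/2: q(4, q(n, 4)) = q(L, Z),  f(P, cons(f(Z, b), f(q(n, 4), Z))) = f(leaf(f(leaf(cons(n, L)), b)), Y).
Decompose q/2: 4 = L,  q(n, 4) = Z.
Bind L := 4; substituting into the one remaining equation that mentions L gives: f(P, cons(f(Z, b), f(q(n, 4), Z))) = f(leaf(f(leaf(cons(n, 4)), b)), Y). Substituting into the earlier binding gives X := leaf(cons(n, 4)).
Bind Z := q(n, 4); substituting into the remaining equation gives: f(P, cons(f(q(n, 4), b), f(q(n, 4), q(n, 4)))) = f(leaf(f(leaf(cons(n, 4)), b)), Y). Substituting into the earlier bindings gives S := cons(f(q(n, 4), b), f(q(n, 4), q(n, 4))), N := f(q(n, 4), q(n, 4)).
Decompose f/2: P = leaf(f(leaf(cons(n, 4)), b)),  cons(f(q(n, 4), b), f(q(n, 4), q(n, 4))) = Y.
Bind P := leaf(f(leaf(cons(n, 4)), b)); no other remaining equation mentions P.
Bind Y := cons(f(q(n, 4), b), f(q(n, 4), q(n, 4))).
MGU = { X ↦ leaf(cons(n, 4)), S ↦ cons(f(q(n, 4), b), f(q(n, 4), q(n, 4))), X1 ↦ q(n, 4), N ↦ f(q(n, 4), q(n, 4)), L ↦ 4, Z ↦ q(n, 4), P ↦ leaf(f(leaf(cons(n, 4)), b)), Y ↦ cons(f(q(n, 4), b), f(q(n, 4), q(n, 4))) }, so S ↦ cons(f(q(n, 4), b), f(q(n, 4), q(n, 4))).

cons(f(q(n, 4), b), f(q(n, 4), q(n, 4)))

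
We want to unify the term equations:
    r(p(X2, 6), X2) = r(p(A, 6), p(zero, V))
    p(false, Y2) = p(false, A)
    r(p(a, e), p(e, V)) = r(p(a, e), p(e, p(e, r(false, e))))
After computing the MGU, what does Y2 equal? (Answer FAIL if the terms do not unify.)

Decompose r/2: p(X2, 6) = p(A, 6),  X2 = p(zero, V).
Decompose p/2: X2 = A,  6 = 6.
Bind X2 := A; substituting into the one remaining equation that mentions X2 gives: A = p(zero, V).
Delete trivial equation 6 = 6.
Bind A := p(zero, V); substituting into the one remaining equation that mentions A gives: p(false, Y2) = p(false, p(zero, V)). Substituting into the earlier binding gives X2 := p(zero, V).
Decompose p/2: false = false,  Y2 = p(zero, V).
Delete trivial equation false = false.
Bind Y2 := p(zero, V); no other remaining equation mentions Y2.
Decompose r/2: p(a, e) = p(a, e),  p(e, V) = p(e, p(e, r(false, e))).
Delete trivial equation p(a, e) = p(a, e).
Decompose p/2: e = e,  V = p(e, r(false, e)).
Delete trivial equation e = e.
Bind V := p(e, r(false, e)). Substituting into the earlier bindings gives X2 := p(zero, p(e, r(false, e))), A := p(zero, p(e, r(false, e))), Y2 := p(zero, p(e, r(false, e))).
MGU = { X2 -> p(zero, p(e, r(false, e))), A -> p(zero, p(e, r(false, e))), Y2 -> p(zero, p(e, r(false, e))), V -> p(e, r(false, e)) }, so Y2 -> p(zero, p(e, r(false, e))).

p(zero, p(e, r(false, e)))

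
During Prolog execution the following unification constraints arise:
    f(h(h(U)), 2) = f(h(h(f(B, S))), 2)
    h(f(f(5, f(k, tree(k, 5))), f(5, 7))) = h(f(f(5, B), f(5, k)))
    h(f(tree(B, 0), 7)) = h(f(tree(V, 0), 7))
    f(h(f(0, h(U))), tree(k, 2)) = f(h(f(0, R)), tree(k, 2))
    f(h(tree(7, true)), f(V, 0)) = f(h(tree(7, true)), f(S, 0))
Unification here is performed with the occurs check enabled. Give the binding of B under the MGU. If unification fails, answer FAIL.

FAIL

Decompose f/2: h(h(U)) = h(h(f(B, S))),  2 = 2.
Decompose h/1: h(U) = h(f(B, S)).
Decompose h/1: U = f(B, S).
Bind U := f(B, S); substituting into the one remaining equation that mentions U gives: f(h(f(0, h(f(B, S)))), tree(k, 2)) = f(h(f(0, R)), tree(k, 2)).
Delete trivial equation 2 = 2.
Decompose h/1: f(f(5, f(k, tree(k, 5))), f(5, 7)) = f(f(5, B), f(5, k)).
Decompose f/2: f(5, f(k, tree(k, 5))) = f(5, B),  f(5, 7) = f(5, k).
Decompose f/2: 5 = 5,  f(k, tree(k, 5)) = B.
Delete trivial equation 5 = 5.
Bind B := f(k, tree(k, 5)); substituting into the 2 remaining equations that mention B gives: h(f(tree(f(k, tree(k, 5)), 0), 7)) = h(f(tree(V, 0), 7)),  f(h(f(0, h(f(f(k, tree(k, 5)), S)))), tree(k, 2)) = f(h(f(0, R)), tree(k, 2)). Substituting into the earlier binding gives U := f(f(k, tree(k, 5)), S).
Decompose f/2: 5 = 5,  7 = k.
Delete trivial equation 5 = 5.
Clash: constants 7 and k differ; no unifier exists.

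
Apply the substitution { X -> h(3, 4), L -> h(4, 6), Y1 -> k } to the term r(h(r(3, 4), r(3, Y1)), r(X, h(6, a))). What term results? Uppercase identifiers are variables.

Replace each occurrence of X with h(3, 4).
Replace each occurrence of Y1 with k.
Result: r(h(r(3, 4), r(3, k)), r(h(3, 4), h(6, a))).

r(h(r(3, 4), r(3, k)), r(h(3, 4), h(6, a)))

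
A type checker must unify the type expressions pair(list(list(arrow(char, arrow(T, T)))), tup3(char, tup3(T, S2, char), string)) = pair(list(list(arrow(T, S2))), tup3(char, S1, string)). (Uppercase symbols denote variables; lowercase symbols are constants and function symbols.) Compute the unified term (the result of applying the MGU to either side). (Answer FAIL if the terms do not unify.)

Decompose pair/2: list(list(arrow(char, arrow(T, T)))) = list(list(arrow(T, S2))),  tup3(char, tup3(T, S2, char), string) = tup3(char, S1, string).
Decompose list/1: list(arrow(char, arrow(T, T))) = list(arrow(T, S2)).
Decompose list/1: arrow(char, arrow(T, T)) = arrow(T, S2).
Decompose arrow/2: char = T,  arrow(T, T) = S2.
Bind T := char; substituting into the remaining equations gives: arrow(char, char) = S2,  tup3(char, tup3(char, S2, char), string) = tup3(char, S1, string).
Bind S2 := arrow(char, char); substituting into the remaining equation gives: tup3(char, tup3(char, arrow(char, char), char), string) = tup3(char, S1, string).
Decompose tup3/3: char = char,  tup3(char, arrow(char, char), char) = S1,  string = string.
Delete trivial equation char = char.
Bind S1 := tup3(char, arrow(char, char), char); no other remaining equation mentions S1.
Delete trivial equation string = string.
Applying the MGU to either side gives pair(list(list(arrow(char, arrow(char, char)))), tup3(char, tup3(char, arrow(char, char), char), string)).

pair(list(list(arrow(char, arrow(char, char)))), tup3(char, tup3(char, arrow(char, char), char), string))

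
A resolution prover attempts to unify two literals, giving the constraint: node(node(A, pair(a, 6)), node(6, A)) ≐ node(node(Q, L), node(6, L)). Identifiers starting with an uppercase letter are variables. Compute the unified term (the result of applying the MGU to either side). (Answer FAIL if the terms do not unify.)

node(node(pair(a, 6), pair(a, 6)), node(6, pair(a, 6)))

Decompose node/2: node(A, pair(a, 6)) ≐ node(Q, L),  node(6, A) ≐ node(6, L).
Decompose node/2: A ≐ Q,  pair(a, 6) ≐ L.
Bind A := Q; substituting into the one remaining equation that mentions A gives: node(6, Q) ≐ node(6, L).
Bind L := pair(a, 6); substituting into the remaining equation gives: node(6, Q) ≐ node(6, pair(a, 6)).
Decompose node/2: 6 ≐ 6,  Q ≐ pair(a, 6).
Delete trivial equation 6 ≐ 6.
Bind Q := pair(a, 6). Substituting into the earlier binding gives A := pair(a, 6).
Applying the MGU to either side gives node(node(pair(a, 6), pair(a, 6)), node(6, pair(a, 6))).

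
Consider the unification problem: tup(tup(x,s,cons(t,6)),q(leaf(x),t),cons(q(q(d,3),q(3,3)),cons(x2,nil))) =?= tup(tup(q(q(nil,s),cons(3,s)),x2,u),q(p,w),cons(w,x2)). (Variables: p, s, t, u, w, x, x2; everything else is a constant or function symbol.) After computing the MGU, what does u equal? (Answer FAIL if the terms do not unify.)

FAIL

Decompose tup/3: tup(x,s,cons(t,6)) =?= tup(q(q(nil,s),cons(3,s)),x2,u),  q(leaf(x),t) =?= q(p,w),  cons(q(q(d,3),q(3,3)),cons(x2,nil)) =?= cons(w,x2).
Decompose tup/3: x =?= q(q(nil,s),cons(3,s)),  s =?= x2,  cons(t,6) =?= u.
Bind x := q(q(nil,s),cons(3,s)); substituting into the one remaining equation that mentions x gives: q(leaf(q(q(nil,s),cons(3,s))),t) =?= q(p,w).
Bind s := x2; substituting into the one remaining equation that mentions s gives: q(leaf(q(q(nil,x2),cons(3,x2))),t) =?= q(p,w). Substituting into the earlier binding gives x := q(q(nil,x2),cons(3,x2)).
Bind u := cons(t,6); no other remaining equation mentions u.
Decompose q/2: leaf(q(q(nil,x2),cons(3,x2))) =?= p,  t =?= w.
Bind p := leaf(q(q(nil,x2),cons(3,x2))); no other remaining equation mentions p.
Bind t := w; no other remaining equation mentions t. Substituting into the earlier binding gives u := cons(w,6).
Decompose cons/2: q(q(d,3),q(3,3)) =?= w,  cons(x2,nil) =?= x2.
Bind w := q(q(d,3),q(3,3)); no other remaining equation mentions w. Substituting into the earlier bindings gives u := cons(q(q(d,3),q(3,3)),6), t := q(q(d,3),q(3,3)).
Occurs check fails: x2 occurs in cons(x2,nil); the equation x2 =?= cons(x2,nil) has no finite solution.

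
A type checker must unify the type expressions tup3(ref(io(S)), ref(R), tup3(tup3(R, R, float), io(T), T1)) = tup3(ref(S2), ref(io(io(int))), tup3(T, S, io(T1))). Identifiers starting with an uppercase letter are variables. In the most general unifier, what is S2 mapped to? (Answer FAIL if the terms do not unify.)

FAIL

Decompose tup3/3: ref(io(S)) = ref(S2),  ref(R) = ref(io(io(int))),  tup3(tup3(R, R, float), io(T), T1) = tup3(T, S, io(T1)).
Decompose ref/1: io(S) = S2.
Bind S2 := io(S); no other remaining equation mentions S2.
Decompose ref/1: R = io(io(int)).
Bind R := io(io(int)); substituting into the remaining equation gives: tup3(tup3(io(io(int)), io(io(int)), float), io(T), T1) = tup3(T, S, io(T1)).
Decompose tup3/3: tup3(io(io(int)), io(io(int)), float) = T,  io(T) = S,  T1 = io(T1).
Bind T := tup3(io(io(int)), io(io(int)), float); substituting into the one remaining equation that mentions T gives: io(tup3(io(io(int)), io(io(int)), float)) = S.
Bind S := io(tup3(io(io(int)), io(io(int)), float)); no other remaining equation mentions S. Substituting into the earlier binding gives S2 := io(io(tup3(io(io(int)), io(io(int)), float))).
Occurs check fails: T1 occurs in io(T1); the equation T1 = io(T1) has no finite solution.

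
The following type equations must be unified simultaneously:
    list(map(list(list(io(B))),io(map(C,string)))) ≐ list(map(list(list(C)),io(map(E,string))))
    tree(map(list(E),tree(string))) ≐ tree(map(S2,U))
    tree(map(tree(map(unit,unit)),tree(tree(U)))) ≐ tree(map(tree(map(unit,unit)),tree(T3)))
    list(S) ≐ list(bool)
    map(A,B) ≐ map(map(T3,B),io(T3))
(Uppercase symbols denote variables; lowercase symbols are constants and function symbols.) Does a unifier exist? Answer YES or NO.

YES

Decompose list/1: map(list(list(io(B))),io(map(C,string))) ≐ map(list(list(C)),io(map(E,string))).
Decompose map/2: list(list(io(B))) ≐ list(list(C)),  io(map(C,string)) ≐ io(map(E,string)).
Decompose list/1: list(io(B)) ≐ list(C).
Decompose list/1: io(B) ≐ C.
Bind C := io(B); substituting into the one remaining equation that mentions C gives: io(map(io(B),string)) ≐ io(map(E,string)).
Decompose io/1: map(io(B),string) ≐ map(E,string).
Decompose map/2: io(B) ≐ E,  string ≐ string.
Bind E := io(B); substituting into the one remaining equation that mentions E gives: tree(map(list(io(B)),tree(string))) ≐ tree(map(S2,U)).
Delete trivial equation string ≐ string.
Decompose tree/1: map(list(io(B)),tree(string)) ≐ map(S2,U).
Decompose map/2: list(io(B)) ≐ S2,  tree(string) ≐ U.
Bind S2 := list(io(B)); no other remaining equation mentions S2.
Bind U := tree(string); substituting into the one remaining equation that mentions U gives: tree(map(tree(map(unit,unit)),tree(tree(tree(string))))) ≐ tree(map(tree(map(unit,unit)),tree(T3))).
Decompose tree/1: map(tree(map(unit,unit)),tree(tree(tree(string)))) ≐ map(tree(map(unit,unit)),tree(T3)).
Decompose map/2: tree(map(unit,unit)) ≐ tree(map(unit,unit)),  tree(tree(tree(string))) ≐ tree(T3).
Delete trivial equation tree(map(unit,unit)) ≐ tree(map(unit,unit)).
Decompose tree/1: tree(tree(string)) ≐ T3.
Bind T3 := tree(tree(string)); substituting into the one remaining equation that mentions T3 gives: map(A,B) ≐ map(map(tree(tree(string)),B),io(tree(tree(string)))).
Decompose list/1: S ≐ bool.
Bind S := bool; no other remaining equation mentions S.
Decompose map/2: A ≐ map(tree(tree(string)),B),  B ≐ io(tree(tree(string))).
Bind A := map(tree(tree(string)),B); no other remaining equation mentions A.
Bind B := io(tree(tree(string))). Substituting into the earlier bindings gives C := io(io(tree(tree(string)))), E := io(io(tree(tree(string)))), S2 := list(io(io(tree(tree(string))))), A := map(tree(tree(string)),io(tree(tree(string)))).
No equations remain and no clash or occurs-check failure arose, so a unifier exists.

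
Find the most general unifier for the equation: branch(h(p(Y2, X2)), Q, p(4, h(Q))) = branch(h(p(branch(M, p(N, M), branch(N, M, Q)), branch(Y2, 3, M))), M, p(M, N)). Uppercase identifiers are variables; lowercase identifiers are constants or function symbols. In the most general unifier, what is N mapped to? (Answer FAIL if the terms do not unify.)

h(4)

Decompose branch/3: h(p(Y2, X2)) = h(p(branch(M, p(N, M), branch(N, M, Q)), branch(Y2, 3, M))),  Q = M,  p(4, h(Q)) = p(M, N).
Decompose h/1: p(Y2, X2) = p(branch(M, p(N, M), branch(N, M, Q)), branch(Y2, 3, M)).
Decompose p/2: Y2 = branch(M, p(N, M), branch(N, M, Q)),  X2 = branch(Y2, 3, M).
Bind Y2 := branch(M, p(N, M), branch(N, M, Q)); substituting into the one remaining equation that mentions Y2 gives: X2 = branch(branch(M, p(N, M), branch(N, M, Q)), 3, M).
Bind X2 := branch(branch(M, p(N, M), branch(N, M, Q)), 3, M); no other remaining equation mentions X2.
Bind Q := M; substituting into the remaining equation gives: p(4, h(M)) = p(M, N). Substituting into the earlier bindings gives Y2 := branch(M, p(N, M), branch(N, M, M)), X2 := branch(branch(M, p(N, M), branch(N, M, M)), 3, M).
Decompose p/2: 4 = M,  h(M) = N.
Bind M := 4; substituting into the remaining equation gives: h(4) = N. Substituting into the earlier bindings gives Y2 := branch(4, p(N, 4), branch(N, 4, 4)), X2 := branch(branch(4, p(N, 4), branch(N, 4, 4)), 3, 4), Q := 4.
Bind N := h(4). Substituting into the earlier bindings gives Y2 := branch(4, p(h(4), 4), branch(h(4), 4, 4)), X2 := branch(branch(4, p(h(4), 4), branch(h(4), 4, 4)), 3, 4).
MGU = { Y2 ↦ branch(4, p(h(4), 4), branch(h(4), 4, 4)), X2 ↦ branch(branch(4, p(h(4), 4), branch(h(4), 4, 4)), 3, 4), Q ↦ 4, M ↦ 4, N ↦ h(4) }, so N ↦ h(4).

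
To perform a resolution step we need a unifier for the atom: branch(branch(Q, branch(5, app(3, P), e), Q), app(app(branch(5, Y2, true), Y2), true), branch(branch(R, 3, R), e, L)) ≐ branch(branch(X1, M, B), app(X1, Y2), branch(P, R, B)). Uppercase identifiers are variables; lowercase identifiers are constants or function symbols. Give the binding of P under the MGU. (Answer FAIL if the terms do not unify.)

branch(e, 3, e)

Decompose branch/3: branch(Q, branch(5, app(3, P), e), Q) ≐ branch(X1, M, B),  app(app(branch(5, Y2, true), Y2), true) ≐ app(X1, Y2),  branch(branch(R, 3, R), e, L) ≐ branch(P, R, B).
Decompose branch/3: Q ≐ X1,  branch(5, app(3, P), e) ≐ M,  Q ≐ B.
Bind Q := X1; substituting into the one remaining equation that mentions Q gives: X1 ≐ B.
Bind M := branch(5, app(3, P), e); no other remaining equation mentions M.
Bind X1 := B; substituting into the one remaining equation that mentions X1 gives: app(app(branch(5, Y2, true), Y2), true) ≐ app(B, Y2). Substituting into the earlier binding gives Q := B.
Decompose app/2: app(branch(5, Y2, true), Y2) ≐ B,  true ≐ Y2.
Bind B := app(branch(5, Y2, true), Y2); substituting into the one remaining equation that mentions B gives: branch(branch(R, 3, R), e, L) ≐ branch(P, R, app(branch(5, Y2, true), Y2)). Substituting into the earlier bindings gives Q := app(branch(5, Y2, true), Y2), X1 := app(branch(5, Y2, true), Y2).
Bind Y2 := true; substituting into the remaining equation gives: branch(branch(R, 3, R), e, L) ≐ branch(P, R, app(branch(5, true, true), true)). Substituting into the earlier bindings gives Q := app(branch(5, true, true), true), X1 := app(branch(5, true, true), true), B := app(branch(5, true, true), true).
Decompose branch/3: branch(R, 3, R) ≐ P,  e ≐ R,  L ≐ app(branch(5, true, true), true).
Bind P := branch(R, 3, R); no other remaining equation mentions P. Substituting into the earlier binding gives M := branch(5, app(3, branch(R, 3, R)), e).
Bind R := e; no other remaining equation mentions R. Substituting into the earlier bindings gives M := branch(5, app(3, branch(e, 3, e)), e), P := branch(e, 3, e).
Bind L := app(branch(5, true, true), true).
MGU = { Q -> app(branch(5, true, true), true), M -> branch(5, app(3, branch(e, 3, e)), e), X1 -> app(branch(5, true, true), true), B -> app(branch(5, true, true), true), Y2 -> true, P -> branch(e, 3, e), R -> e, L -> app(branch(5, true, true), true) }, so P -> branch(e, 3, e).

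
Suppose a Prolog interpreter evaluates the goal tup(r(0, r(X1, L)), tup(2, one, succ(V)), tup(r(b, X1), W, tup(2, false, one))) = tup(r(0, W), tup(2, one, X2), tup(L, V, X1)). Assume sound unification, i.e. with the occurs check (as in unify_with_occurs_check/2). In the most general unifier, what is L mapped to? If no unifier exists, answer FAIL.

Decompose tup/3: r(0, r(X1, L)) = r(0, W),  tup(2, one, succ(V)) = tup(2, one, X2),  tup(r(b, X1), W, tup(2, false, one)) = tup(L, V, X1).
Decompose r/2: 0 = 0,  r(X1, L) = W.
Delete trivial equation 0 = 0.
Bind W := r(X1, L); substituting into the one remaining equation that mentions W gives: tup(r(b, X1), r(X1, L), tup(2, false, one)) = tup(L, V, X1).
Decompose tup/3: 2 = 2,  one = one,  succ(V) = X2.
Delete trivial equation 2 = 2.
Delete trivial equation one = one.
Bind X2 := succ(V); no other remaining equation mentions X2.
Decompose tup/3: r(b, X1) = L,  r(X1, L) = V,  tup(2, false, one) = X1.
Bind L := r(b, X1); substituting into the one remaining equation that mentions L gives: r(X1, r(b, X1)) = V. Substituting into the earlier binding gives W := r(X1, r(b, X1)).
Bind V := r(X1, r(b, X1)); no other remaining equation mentions V. Substituting into the earlier binding gives X2 := succ(r(X1, r(b, X1))).
Bind X1 := tup(2, false, one). Substituting into the earlier bindings gives W := r(tup(2, false, one), r(b, tup(2, false, one))), X2 := succ(r(tup(2, false, one), r(b, tup(2, false, one)))), L := r(b, tup(2, false, one)), V := r(tup(2, false, one), r(b, tup(2, false, one))).
MGU = { W -> r(tup(2, false, one), r(b, tup(2, false, one))), X2 -> succ(r(tup(2, false, one), r(b, tup(2, false, one)))), L -> r(b, tup(2, false, one)), V -> r(tup(2, false, one), r(b, tup(2, false, one))), X1 -> tup(2, false, one) }, so L -> r(b, tup(2, false, one)).

r(b, tup(2, false, one))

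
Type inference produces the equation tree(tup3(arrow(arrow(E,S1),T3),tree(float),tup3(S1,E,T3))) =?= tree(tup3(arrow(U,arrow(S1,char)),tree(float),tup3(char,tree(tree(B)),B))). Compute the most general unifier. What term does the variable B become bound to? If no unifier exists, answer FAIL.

arrow(char,char)

Decompose tree/1: tup3(arrow(arrow(E,S1),T3),tree(float),tup3(S1,E,T3)) =?= tup3(arrow(U,arrow(S1,char)),tree(float),tup3(char,tree(tree(B)),B)).
Decompose tup3/3: arrow(arrow(E,S1),T3) =?= arrow(U,arrow(S1,char)),  tree(float) =?= tree(float),  tup3(S1,E,T3) =?= tup3(char,tree(tree(B)),B).
Decompose arrow/2: arrow(E,S1) =?= U,  T3 =?= arrow(S1,char).
Bind U := arrow(E,S1); no other remaining equation mentions U.
Bind T3 := arrow(S1,char); substituting into the one remaining equation that mentions T3 gives: tup3(S1,E,arrow(S1,char)) =?= tup3(char,tree(tree(B)),B).
Delete trivial equation tree(float) =?= tree(float).
Decompose tup3/3: S1 =?= char,  E =?= tree(tree(B)),  arrow(S1,char) =?= B.
Bind S1 := char; substituting into the one remaining equation that mentions S1 gives: arrow(char,char) =?= B. Substituting into the earlier bindings gives U := arrow(E,char), T3 := arrow(char,char).
Bind E := tree(tree(B)); no other remaining equation mentions E. Substituting into the earlier binding gives U := arrow(tree(tree(B)),char).
Bind B := arrow(char,char). Substituting into the earlier bindings gives U := arrow(tree(tree(arrow(char,char))),char), E := tree(tree(arrow(char,char))).
MGU = { U -> arrow(tree(tree(arrow(char,char))),char), T3 -> arrow(char,char), S1 -> char, E -> tree(tree(arrow(char,char))), B -> arrow(char,char) }, so B -> arrow(char,char).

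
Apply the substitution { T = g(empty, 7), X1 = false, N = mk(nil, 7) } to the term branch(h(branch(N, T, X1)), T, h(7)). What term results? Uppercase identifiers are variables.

branch(h(branch(mk(nil, 7), g(empty, 7), false)), g(empty, 7), h(7))

Replace each occurrence of T with g(empty, 7).
Replace each occurrence of X1 with false.
Replace each occurrence of N with mk(nil, 7).
Result: branch(h(branch(mk(nil, 7), g(empty, 7), false)), g(empty, 7), h(7)).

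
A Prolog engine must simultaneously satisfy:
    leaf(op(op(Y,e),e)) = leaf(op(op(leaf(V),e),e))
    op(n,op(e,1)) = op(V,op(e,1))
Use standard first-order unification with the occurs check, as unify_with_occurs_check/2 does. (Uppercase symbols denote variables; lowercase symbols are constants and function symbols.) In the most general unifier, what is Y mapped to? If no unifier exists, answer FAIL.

leaf(n)

Decompose leaf/1: op(op(Y,e),e) = op(op(leaf(V),e),e).
Decompose op/2: op(Y,e) = op(leaf(V),e),  e = e.
Decompose op/2: Y = leaf(V),  e = e.
Bind Y := leaf(V); no other remaining equation mentions Y.
Delete trivial equation e = e.
Delete trivial equation e = e.
Decompose op/2: n = V,  op(e,1) = op(e,1).
Bind V := n; no other remaining equation mentions V. Substituting into the earlier binding gives Y := leaf(n).
Delete trivial equation op(e,1) = op(e,1).
MGU = { Y ↦ leaf(n), V ↦ n }, so Y ↦ leaf(n).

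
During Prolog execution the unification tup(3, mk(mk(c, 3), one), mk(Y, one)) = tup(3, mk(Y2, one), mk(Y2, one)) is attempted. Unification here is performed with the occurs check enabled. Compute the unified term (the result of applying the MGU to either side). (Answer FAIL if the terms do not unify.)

Decompose tup/3: 3 = 3,  mk(mk(c, 3), one) = mk(Y2, one),  mk(Y, one) = mk(Y2, one).
Delete trivial equation 3 = 3.
Decompose mk/2: mk(c, 3) = Y2,  one = one.
Bind Y2 := mk(c, 3); substituting into the one remaining equation that mentions Y2 gives: mk(Y, one) = mk(mk(c, 3), one).
Delete trivial equation one = one.
Decompose mk/2: Y = mk(c, 3),  one = one.
Bind Y := mk(c, 3); no other remaining equation mentions Y.
Delete trivial equation one = one.
Applying the MGU to either side gives tup(3, mk(mk(c, 3), one), mk(mk(c, 3), one)).

tup(3, mk(mk(c, 3), one), mk(mk(c, 3), one))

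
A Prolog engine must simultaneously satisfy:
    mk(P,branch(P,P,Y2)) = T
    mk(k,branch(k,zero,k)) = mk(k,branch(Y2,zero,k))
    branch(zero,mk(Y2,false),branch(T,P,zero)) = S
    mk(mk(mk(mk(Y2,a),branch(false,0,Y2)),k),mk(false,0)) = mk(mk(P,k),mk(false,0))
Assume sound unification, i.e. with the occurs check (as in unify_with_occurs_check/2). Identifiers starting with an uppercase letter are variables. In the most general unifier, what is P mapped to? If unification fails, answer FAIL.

mk(mk(k,a),branch(false,0,k))

Bind T := mk(P,branch(P,P,Y2)); substituting into the one remaining equation that mentions T gives: branch(zero,mk(Y2,false),branch(mk(P,branch(P,P,Y2)),P,zero)) = S.
Decompose mk/2: k = k,  branch(k,zero,k) = branch(Y2,zero,k).
Delete trivial equation k = k.
Decompose branch/3: k = Y2,  zero = zero,  k = k.
Bind Y2 := k; substituting into the 2 remaining equations that mention Y2 gives: branch(zero,mk(k,false),branch(mk(P,branch(P,P,k)),P,zero)) = S,  mk(mk(mk(mk(k,a),branch(false,0,k)),k),mk(false,0)) = mk(mk(P,k),mk(false,0)). Substituting into the earlier binding gives T := mk(P,branch(P,P,k)).
Delete trivial equation zero = zero.
Delete trivial equation k = k.
Bind S := branch(zero,mk(k,false),branch(mk(P,branch(P,P,k)),P,zero)); no other remaining equation mentions S.
Decompose mk/2: mk(mk(mk(k,a),branch(false,0,k)),k) = mk(P,k),  mk(false,0) = mk(false,0).
Decompose mk/2: mk(mk(k,a),branch(false,0,k)) = P,  k = k.
Bind P := mk(mk(k,a),branch(false,0,k)); no other remaining equation mentions P. Substituting into the earlier bindings gives T := mk(mk(mk(k,a),branch(false,0,k)),branch(mk(mk(k,a),branch(false,0,k)),mk(mk(k,a),branch(false,0,k)),k)), S := branch(zero,mk(k,false),branch(mk(mk(mk(k,a),branch(false,0,k)),branch(mk(mk(k,a),branch(false,0,k)),mk(mk(k,a),branch(false,0,k)),k)),mk(mk(k,a),branch(false,0,k)),zero)).
Delete trivial equation k = k.
Delete trivial equation mk(false,0) = mk(false,0).
MGU = { T -> mk(mk(mk(k,a),branch(false,0,k)),branch(mk(mk(k,a),branch(false,0,k)),mk(mk(k,a),branch(false,0,k)),k)), Y2 -> k, S -> branch(zero,mk(k,false),branch(mk(mk(mk(k,a),branch(false,0,k)),branch(mk(mk(k,a),branch(false,0,k)),mk(mk(k,a),branch(false,0,k)),k)),mk(mk(k,a),branch(false,0,k)),zero)), P -> mk(mk(k,a),branch(false,0,k)) }, so P -> mk(mk(k,a),branch(false,0,k)).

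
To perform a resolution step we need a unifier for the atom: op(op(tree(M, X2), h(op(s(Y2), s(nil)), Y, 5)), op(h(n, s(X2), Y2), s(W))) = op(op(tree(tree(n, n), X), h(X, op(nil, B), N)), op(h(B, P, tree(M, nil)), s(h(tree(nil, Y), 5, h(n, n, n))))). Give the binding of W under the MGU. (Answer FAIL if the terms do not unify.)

h(tree(nil, op(nil, n)), 5, h(n, n, n))

Decompose op/2: op(tree(M, X2), h(op(s(Y2), s(nil)), Y, 5)) = op(tree(tree(n, n), X), h(X, op(nil, B), N)),  op(h(n, s(X2), Y2), s(W)) = op(h(B, P, tree(M, nil)), s(h(tree(nil, Y), 5, h(n, n, n)))).
Decompose op/2: tree(M, X2) = tree(tree(n, n), X),  h(op(s(Y2), s(nil)), Y, 5) = h(X, op(nil, B), N).
Decompose tree/2: M = tree(n, n),  X2 = X.
Bind M := tree(n, n); substituting into the one remaining equation that mentions M gives: op(h(n, s(X2), Y2), s(W)) = op(h(B, P, tree(tree(n, n), nil)), s(h(tree(nil, Y), 5, h(n, n, n)))).
Bind X2 := X; substituting into the one remaining equation that mentions X2 gives: op(h(n, s(X), Y2), s(W)) = op(h(B, P, tree(tree(n, n), nil)), s(h(tree(nil, Y), 5, h(n, n, n)))).
Decompose h/3: op(s(Y2), s(nil)) = X,  Y = op(nil, B),  5 = N.
Bind X := op(s(Y2), s(nil)); substituting into the one remaining equation that mentions X gives: op(h(n, s(op(s(Y2), s(nil))), Y2), s(W)) = op(h(B, P, tree(tree(n, n), nil)), s(h(tree(nil, Y), 5, h(n, n, n)))). Substituting into the earlier binding gives X2 := op(s(Y2), s(nil)).
Bind Y := op(nil, B); substituting into the one remaining equation that mentions Y gives: op(h(n, s(op(s(Y2), s(nil))), Y2), s(W)) = op(h(B, P, tree(tree(n, n), nil)), s(h(tree(nil, op(nil, B)), 5, h(n, n, n)))).
Bind N := 5; no other remaining equation mentions N.
Decompose op/2: h(n, s(op(s(Y2), s(nil))), Y2) = h(B, P, tree(tree(n, n), nil)),  s(W) = s(h(tree(nil, op(nil, B)), 5, h(n, n, n))).
Decompose h/3: n = B,  s(op(s(Y2), s(nil))) = P,  Y2 = tree(tree(n, n), nil).
Bind B := n; substituting into the one remaining equation that mentions B gives: s(W) = s(h(tree(nil, op(nil, n)), 5, h(n, n, n))). Substituting into the earlier binding gives Y := op(nil, n).
Bind P := s(op(s(Y2), s(nil))); no other remaining equation mentions P.
Bind Y2 := tree(tree(n, n), nil); no other remaining equation mentions Y2. Substituting into the earlier bindings gives X2 := op(s(tree(tree(n, n), nil)), s(nil)), X := op(s(tree(tree(n, n), nil)), s(nil)), P := s(op(s(tree(tree(n, n), nil)), s(nil))).
Decompose s/1: W = h(tree(nil, op(nil, n)), 5, h(n, n, n)).
Bind W := h(tree(nil, op(nil, n)), 5, h(n, n, n)).
MGU = { M := tree(n, n), X2 := op(s(tree(tree(n, n), nil)), s(nil)), X := op(s(tree(tree(n, n), nil)), s(nil)), Y := op(nil, n), N := 5, B := n, P := s(op(s(tree(tree(n, n), nil)), s(nil))), Y2 := tree(tree(n, n), nil), W := h(tree(nil, op(nil, n)), 5, h(n, n, n)) }, so W := h(tree(nil, op(nil, n)), 5, h(n, n, n)).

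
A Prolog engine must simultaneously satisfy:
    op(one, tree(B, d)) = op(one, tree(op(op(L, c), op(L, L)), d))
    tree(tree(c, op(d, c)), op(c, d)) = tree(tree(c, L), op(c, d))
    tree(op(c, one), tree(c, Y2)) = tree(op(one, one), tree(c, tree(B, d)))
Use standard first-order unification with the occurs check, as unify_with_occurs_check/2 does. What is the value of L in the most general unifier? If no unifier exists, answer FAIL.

Decompose op/2: one = one,  tree(B, d) = tree(op(op(L, c), op(L, L)), d).
Delete trivial equation one = one.
Decompose tree/2: B = op(op(L, c), op(L, L)),  d = d.
Bind B := op(op(L, c), op(L, L)); substituting into the one remaining equation that mentions B gives: tree(op(c, one), tree(c, Y2)) = tree(op(one, one), tree(c, tree(op(op(L, c), op(L, L)), d))).
Delete trivial equation d = d.
Decompose tree/2: tree(c, op(d, c)) = tree(c, L),  op(c, d) = op(c, d).
Decompose tree/2: c = c,  op(d, c) = L.
Delete trivial equation c = c.
Bind L := op(d, c); substituting into the one remaining equation that mentions L gives: tree(op(c, one), tree(c, Y2)) = tree(op(one, one), tree(c, tree(op(op(op(d, c), c), op(op(d, c), op(d, c))), d))). Substituting into the earlier binding gives B := op(op(op(d, c), c), op(op(d, c), op(d, c))).
Delete trivial equation op(c, d) = op(c, d).
Decompose tree/2: op(c, one) = op(one, one),  tree(c, Y2) = tree(c, tree(op(op(op(d, c), c), op(op(d, c), op(d, c))), d)).
Decompose op/2: c = one,  one = one.
Clash: constants c and one differ; no unifier exists.

FAIL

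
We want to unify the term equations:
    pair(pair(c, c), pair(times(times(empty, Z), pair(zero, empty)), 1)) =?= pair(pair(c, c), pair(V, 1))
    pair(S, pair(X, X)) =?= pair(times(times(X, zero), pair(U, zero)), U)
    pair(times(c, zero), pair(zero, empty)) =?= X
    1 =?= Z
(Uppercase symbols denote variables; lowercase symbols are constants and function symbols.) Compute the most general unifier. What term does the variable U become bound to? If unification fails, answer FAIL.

pair(pair(times(c, zero), pair(zero, empty)), pair(times(c, zero), pair(zero, empty)))

Decompose pair/2: pair(c, c) =?= pair(c, c),  pair(times(times(empty, Z), pair(zero, empty)), 1) =?= pair(V, 1).
Delete trivial equation pair(c, c) =?= pair(c, c).
Decompose pair/2: times(times(empty, Z), pair(zero, empty)) =?= V,  1 =?= 1.
Bind V := times(times(empty, Z), pair(zero, empty)); no other remaining equation mentions V.
Delete trivial equation 1 =?= 1.
Decompose pair/2: S =?= times(times(X, zero), pair(U, zero)),  pair(X, X) =?= U.
Bind S := times(times(X, zero), pair(U, zero)); no other remaining equation mentions S.
Bind U := pair(X, X); no other remaining equation mentions U. Substituting into the earlier binding gives S := times(times(X, zero), pair(pair(X, X), zero)).
Bind X := pair(times(c, zero), pair(zero, empty)); no other remaining equation mentions X. Substituting into the earlier bindings gives S := times(times(pair(times(c, zero), pair(zero, empty)), zero), pair(pair(pair(times(c, zero), pair(zero, empty)), pair(times(c, zero), pair(zero, empty))), zero)), U := pair(pair(times(c, zero), pair(zero, empty)), pair(times(c, zero), pair(zero, empty))).
Bind Z := 1. Substituting into the earlier binding gives V := times(times(empty, 1), pair(zero, empty)).
MGU = { V ↦ times(times(empty, 1), pair(zero, empty)), S ↦ times(times(pair(times(c, zero), pair(zero, empty)), zero), pair(pair(pair(times(c, zero), pair(zero, empty)), pair(times(c, zero), pair(zero, empty))), zero)), U ↦ pair(pair(times(c, zero), pair(zero, empty)), pair(times(c, zero), pair(zero, empty))), X ↦ pair(times(c, zero), pair(zero, empty)), Z ↦ 1 }, so U ↦ pair(pair(times(c, zero), pair(zero, empty)), pair(times(c, zero), pair(zero, empty))).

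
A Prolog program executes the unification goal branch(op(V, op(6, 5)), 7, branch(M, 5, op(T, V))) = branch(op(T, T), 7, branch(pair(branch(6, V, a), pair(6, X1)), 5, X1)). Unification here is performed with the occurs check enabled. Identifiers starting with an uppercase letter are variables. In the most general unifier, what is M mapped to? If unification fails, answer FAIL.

Decompose branch/3: op(V, op(6, 5)) = op(T, T),  7 = 7,  branch(M, 5, op(T, V)) = branch(pair(branch(6, V, a), pair(6, X1)), 5, X1).
Decompose op/2: V = T,  op(6, 5) = T.
Bind V := T; substituting into the one remaining equation that mentions V gives: branch(M, 5, op(T, T)) = branch(pair(branch(6, T, a), pair(6, X1)), 5, X1).
Bind T := op(6, 5); substituting into the one remaining equation that mentions T gives: branch(M, 5, op(op(6, 5), op(6, 5))) = branch(pair(branch(6, op(6, 5), a), pair(6, X1)), 5, X1). Substituting into the earlier binding gives V := op(6, 5).
Delete trivial equation 7 = 7.
Decompose branch/3: M = pair(branch(6, op(6, 5), a), pair(6, X1)),  5 = 5,  op(op(6, 5), op(6, 5)) = X1.
Bind M := pair(branch(6, op(6, 5), a), pair(6, X1)); no other remaining equation mentions M.
Delete trivial equation 5 = 5.
Bind X1 := op(op(6, 5), op(6, 5)). Substituting into the earlier binding gives M := pair(branch(6, op(6, 5), a), pair(6, op(op(6, 5), op(6, 5)))).
MGU = { V -> op(6, 5), T -> op(6, 5), M -> pair(branch(6, op(6, 5), a), pair(6, op(op(6, 5), op(6, 5)))), X1 -> op(op(6, 5), op(6, 5)) }, so M -> pair(branch(6, op(6, 5), a), pair(6, op(op(6, 5), op(6, 5)))).

pair(branch(6, op(6, 5), a), pair(6, op(op(6, 5), op(6, 5))))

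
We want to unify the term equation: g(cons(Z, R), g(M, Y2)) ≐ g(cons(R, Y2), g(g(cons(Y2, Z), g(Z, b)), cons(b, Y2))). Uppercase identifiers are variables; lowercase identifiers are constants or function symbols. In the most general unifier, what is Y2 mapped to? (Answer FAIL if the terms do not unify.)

Decompose g/2: cons(Z, R) ≐ cons(R, Y2),  g(M, Y2) ≐ g(g(cons(Y2, Z), g(Z, b)), cons(b, Y2)).
Decompose cons/2: Z ≐ R,  R ≐ Y2.
Bind Z := R; substituting into the one remaining equation that mentions Z gives: g(M, Y2) ≐ g(g(cons(Y2, R), g(R, b)), cons(b, Y2)).
Bind R := Y2; substituting into the remaining equation gives: g(M, Y2) ≐ g(g(cons(Y2, Y2), g(Y2, b)), cons(b, Y2)). Substituting into the earlier binding gives Z := Y2.
Decompose g/2: M ≐ g(cons(Y2, Y2), g(Y2, b)),  Y2 ≐ cons(b, Y2).
Bind M := g(cons(Y2, Y2), g(Y2, b)); no other remaining equation mentions M.
Occurs check fails: Y2 occurs in cons(b, Y2); the equation Y2 ≐ cons(b, Y2) has no finite solution.

FAIL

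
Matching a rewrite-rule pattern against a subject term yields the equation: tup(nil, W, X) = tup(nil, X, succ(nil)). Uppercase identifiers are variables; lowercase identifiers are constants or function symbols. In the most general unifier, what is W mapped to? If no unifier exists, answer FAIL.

succ(nil)

Decompose tup/3: nil = nil,  W = X,  X = succ(nil).
Delete trivial equation nil = nil.
Bind W := X; no other remaining equation mentions W.
Bind X := succ(nil). Substituting into the earlier binding gives W := succ(nil).
MGU = { W := succ(nil), X := succ(nil) }, so W := succ(nil).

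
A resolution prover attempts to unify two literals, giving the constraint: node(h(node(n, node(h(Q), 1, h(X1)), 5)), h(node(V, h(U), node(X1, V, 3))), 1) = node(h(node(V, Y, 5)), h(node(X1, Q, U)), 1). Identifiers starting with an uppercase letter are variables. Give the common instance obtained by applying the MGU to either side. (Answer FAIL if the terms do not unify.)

Decompose node/3: h(node(n, node(h(Q), 1, h(X1)), 5)) = h(node(V, Y, 5)),  h(node(V, h(U), node(X1, V, 3))) = h(node(X1, Q, U)),  1 = 1.
Decompose h/1: node(n, node(h(Q), 1, h(X1)), 5) = node(V, Y, 5).
Decompose node/3: n = V,  node(h(Q), 1, h(X1)) = Y,  5 = 5.
Bind V := n; substituting into the one remaining equation that mentions V gives: h(node(n, h(U), node(X1, n, 3))) = h(node(X1, Q, U)).
Bind Y := node(h(Q), 1, h(X1)); no other remaining equation mentions Y.
Delete trivial equation 5 = 5.
Decompose h/1: node(n, h(U), node(X1, n, 3)) = node(X1, Q, U).
Decompose node/3: n = X1,  h(U) = Q,  node(X1, n, 3) = U.
Bind X1 := n; substituting into the one remaining equation that mentions X1 gives: node(n, n, 3) = U. Substituting into the earlier binding gives Y := node(h(Q), 1, h(n)).
Bind Q := h(U); no other remaining equation mentions Q. Substituting into the earlier binding gives Y := node(h(h(U)), 1, h(n)).
Bind U := node(n, n, 3); no other remaining equation mentions U. Substituting into the earlier bindings gives Y := node(h(h(node(n, n, 3))), 1, h(n)), Q := h(node(n, n, 3)).
Delete trivial equation 1 = 1.
Applying the MGU to either side gives node(h(node(n, node(h(h(node(n, n, 3))), 1, h(n)), 5)), h(node(n, h(node(n, n, 3)), node(n, n, 3))), 1).

node(h(node(n, node(h(h(node(n, n, 3))), 1, h(n)), 5)), h(node(n, h(node(n, n, 3)), node(n, n, 3))), 1)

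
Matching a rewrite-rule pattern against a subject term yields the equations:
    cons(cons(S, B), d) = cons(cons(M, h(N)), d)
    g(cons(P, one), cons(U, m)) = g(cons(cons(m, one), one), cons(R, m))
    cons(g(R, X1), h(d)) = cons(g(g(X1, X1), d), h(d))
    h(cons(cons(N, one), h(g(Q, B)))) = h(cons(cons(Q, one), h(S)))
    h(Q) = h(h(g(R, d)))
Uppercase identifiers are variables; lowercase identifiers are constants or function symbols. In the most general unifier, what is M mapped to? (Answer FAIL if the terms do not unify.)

g(h(g(g(d, d), d)), h(h(g(g(d, d), d))))

Decompose cons/2: cons(S, B) = cons(M, h(N)),  d = d.
Decompose cons/2: S = M,  B = h(N).
Bind S := M; substituting into the one remaining equation that mentions S gives: h(cons(cons(N, one), h(g(Q, B)))) = h(cons(cons(Q, one), h(M))).
Bind B := h(N); substituting into the one remaining equation that mentions B gives: h(cons(cons(N, one), h(g(Q, h(N))))) = h(cons(cons(Q, one), h(M))).
Delete trivial equation d = d.
Decompose g/2: cons(P, one) = cons(cons(m, one), one),  cons(U, m) = cons(R, m).
Decompose cons/2: P = cons(m, one),  one = one.
Bind P := cons(m, one); no other remaining equation mentions P.
Delete trivial equation one = one.
Decompose cons/2: U = R,  m = m.
Bind U := R; no other remaining equation mentions U.
Delete trivial equation m = m.
Decompose cons/2: g(R, X1) = g(g(X1, X1), d),  h(d) = h(d).
Decompose g/2: R = g(X1, X1),  X1 = d.
Bind R := g(X1, X1); substituting into the one remaining equation that mentions R gives: h(Q) = h(h(g(g(X1, X1), d))). Substituting into the earlier binding gives U := g(X1, X1).
Bind X1 := d; substituting into the one remaining equation that mentions X1 gives: h(Q) = h(h(g(g(d, d), d))). Substituting into the earlier bindings gives U := g(d, d), R := g(d, d).
Delete trivial equation h(d) = h(d).
Decompose h/1: cons(cons(N, one), h(g(Q, h(N)))) = cons(cons(Q, one), h(M)).
Decompose cons/2: cons(N, one) = cons(Q, one),  h(g(Q, h(N))) = h(M).
Decompose cons/2: N = Q,  one = one.
Bind N := Q; substituting into the one remaining equation that mentions N gives: h(g(Q, h(Q))) = h(M). Substituting into the earlier binding gives B := h(Q).
Delete trivial equation one = one.
Decompose h/1: g(Q, h(Q)) = M.
Bind M := g(Q, h(Q)); no other remaining equation mentions M. Substituting into the earlier binding gives S := g(Q, h(Q)).
Decompose h/1: Q = h(g(g(d, d), d)).
Bind Q := h(g(g(d, d), d)). Substituting into the earlier bindings gives S := g(h(g(g(d, d), d)), h(h(g(g(d, d), d)))), B := h(h(g(g(d, d), d))), N := h(g(g(d, d), d)), M := g(h(g(g(d, d), d)), h(h(g(g(d, d), d)))).
MGU = { S -> g(h(g(g(d, d), d)), h(h(g(g(d, d), d)))), B -> h(h(g(g(d, d), d))), P -> cons(m, one), U -> g(d, d), R -> g(d, d), X1 -> d, N -> h(g(g(d, d), d)), M -> g(h(g(g(d, d), d)), h(h(g(g(d, d), d)))), Q -> h(g(g(d, d), d)) }, so M -> g(h(g(g(d, d), d)), h(h(g(g(d, d), d)))).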